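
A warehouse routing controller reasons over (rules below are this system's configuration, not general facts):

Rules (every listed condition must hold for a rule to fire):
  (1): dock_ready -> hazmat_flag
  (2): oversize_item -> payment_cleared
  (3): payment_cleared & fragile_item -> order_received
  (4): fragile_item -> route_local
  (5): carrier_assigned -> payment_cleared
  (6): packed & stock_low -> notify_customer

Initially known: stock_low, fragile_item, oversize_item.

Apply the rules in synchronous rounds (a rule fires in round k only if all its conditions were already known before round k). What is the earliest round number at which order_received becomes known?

2

Round 1: (2) [oversize_item -> payment_cleared]; (4) [fragile_item -> route_local]. Adds payment_cleared, route_local.
Round 2: (3) [payment_cleared & fragile_item -> order_received]. Adds order_received.
order_received first appears in round 2.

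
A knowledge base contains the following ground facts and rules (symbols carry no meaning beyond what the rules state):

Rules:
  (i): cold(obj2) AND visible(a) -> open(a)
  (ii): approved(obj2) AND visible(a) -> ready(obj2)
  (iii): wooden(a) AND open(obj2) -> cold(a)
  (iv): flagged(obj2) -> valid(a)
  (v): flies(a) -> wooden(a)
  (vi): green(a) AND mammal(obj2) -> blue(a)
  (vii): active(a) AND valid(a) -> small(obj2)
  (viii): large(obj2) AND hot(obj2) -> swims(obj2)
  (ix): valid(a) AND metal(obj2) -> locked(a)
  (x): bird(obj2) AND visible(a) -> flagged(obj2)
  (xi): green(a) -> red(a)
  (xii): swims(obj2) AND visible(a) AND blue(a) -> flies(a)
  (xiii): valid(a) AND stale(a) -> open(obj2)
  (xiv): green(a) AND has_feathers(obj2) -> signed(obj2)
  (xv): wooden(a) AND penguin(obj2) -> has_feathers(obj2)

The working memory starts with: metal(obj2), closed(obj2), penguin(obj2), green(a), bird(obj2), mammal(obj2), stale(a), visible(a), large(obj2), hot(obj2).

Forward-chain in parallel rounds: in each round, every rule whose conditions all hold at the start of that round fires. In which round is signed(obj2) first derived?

5

Round 1 — (vi), (viii), (x), (xi), derive blue(a), swims(obj2), flagged(obj2), red(a).
Round 2 — (iv), (xii), derive valid(a), flies(a).
Round 3 — (v), (ix), (xiii), derive wooden(a), locked(a), open(obj2).
Round 4 — (iii), (xv), derive cold(a), has_feathers(obj2).
Round 5 — (xiv), derive signed(obj2).
signed(obj2) first appears in round 5.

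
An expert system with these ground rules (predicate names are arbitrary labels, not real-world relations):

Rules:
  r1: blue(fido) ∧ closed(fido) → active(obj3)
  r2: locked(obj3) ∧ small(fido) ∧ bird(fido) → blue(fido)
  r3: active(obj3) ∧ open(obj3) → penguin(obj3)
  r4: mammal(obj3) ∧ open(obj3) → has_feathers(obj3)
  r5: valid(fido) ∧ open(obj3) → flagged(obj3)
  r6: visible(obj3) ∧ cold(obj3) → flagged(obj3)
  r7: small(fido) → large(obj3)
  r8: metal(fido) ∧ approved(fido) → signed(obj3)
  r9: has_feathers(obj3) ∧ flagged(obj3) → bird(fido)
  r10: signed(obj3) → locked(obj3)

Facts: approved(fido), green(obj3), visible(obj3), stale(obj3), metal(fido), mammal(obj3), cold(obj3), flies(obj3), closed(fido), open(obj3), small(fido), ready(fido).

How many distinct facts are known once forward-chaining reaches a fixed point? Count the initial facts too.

21

Round 1: r4 [mammal(obj3) ∧ open(obj3) → has_feathers(obj3)]; r6 [visible(obj3) ∧ cold(obj3) → flagged(obj3)]; r7 [small(fido) → large(obj3)]; r8 [metal(fido) ∧ approved(fido) → signed(obj3)]. New: has_feathers(obj3), flagged(obj3), large(obj3), signed(obj3).
Round 2: r9 [has_feathers(obj3) ∧ flagged(obj3) → bird(fido)]; r10 [signed(obj3) → locked(obj3)]. New: bird(fido), locked(obj3).
Round 3: r2 [locked(obj3) ∧ small(fido) ∧ bird(fido) → blue(fido)]. New: blue(fido).
Round 4: r1 [blue(fido) ∧ closed(fido) → active(obj3)]. New: active(obj3).
Round 5: r3 [active(obj3) ∧ open(obj3) → penguin(obj3)]. New: penguin(obj3).
Closure: {active(obj3), approved(fido), bird(fido), blue(fido), closed(fido), cold(obj3), flagged(obj3), flies(obj3), green(obj3), has_feathers(obj3), large(obj3), locked(obj3), mammal(obj3), metal(fido), open(obj3), penguin(obj3), ready(fido), signed(obj3), small(fido), stale(obj3), visible(obj3)} — 21 facts.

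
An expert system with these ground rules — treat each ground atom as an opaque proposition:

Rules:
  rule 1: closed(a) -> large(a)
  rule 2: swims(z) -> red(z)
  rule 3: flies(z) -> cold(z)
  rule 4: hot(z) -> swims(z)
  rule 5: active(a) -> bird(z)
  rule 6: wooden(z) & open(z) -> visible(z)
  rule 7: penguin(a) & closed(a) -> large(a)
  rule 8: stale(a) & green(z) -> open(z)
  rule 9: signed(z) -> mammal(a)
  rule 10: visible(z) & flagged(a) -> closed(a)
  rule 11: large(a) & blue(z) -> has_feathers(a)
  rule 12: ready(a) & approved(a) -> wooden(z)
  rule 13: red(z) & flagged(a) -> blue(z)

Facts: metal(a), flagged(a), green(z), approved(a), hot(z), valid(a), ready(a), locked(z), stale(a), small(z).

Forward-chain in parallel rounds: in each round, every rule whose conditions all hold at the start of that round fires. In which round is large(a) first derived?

4

[1] rule 4 [hot(z) -> swims(z)]; rule 8 [stale(a) & green(z) -> open(z)]; rule 12 [ready(a) & approved(a) -> wooden(z)]. ⇒ new: swims(z), open(z), wooden(z).
[2] rule 2 [swims(z) -> red(z)]; rule 6 [wooden(z) & open(z) -> visible(z)]. ⇒ new: red(z), visible(z).
[3] rule 10 [visible(z) & flagged(a) -> closed(a)]; rule 13 [red(z) & flagged(a) -> blue(z)]. ⇒ new: closed(a), blue(z).
[4] rule 1 [closed(a) -> large(a)]. ⇒ new: large(a).
large(a) first appears in round 4.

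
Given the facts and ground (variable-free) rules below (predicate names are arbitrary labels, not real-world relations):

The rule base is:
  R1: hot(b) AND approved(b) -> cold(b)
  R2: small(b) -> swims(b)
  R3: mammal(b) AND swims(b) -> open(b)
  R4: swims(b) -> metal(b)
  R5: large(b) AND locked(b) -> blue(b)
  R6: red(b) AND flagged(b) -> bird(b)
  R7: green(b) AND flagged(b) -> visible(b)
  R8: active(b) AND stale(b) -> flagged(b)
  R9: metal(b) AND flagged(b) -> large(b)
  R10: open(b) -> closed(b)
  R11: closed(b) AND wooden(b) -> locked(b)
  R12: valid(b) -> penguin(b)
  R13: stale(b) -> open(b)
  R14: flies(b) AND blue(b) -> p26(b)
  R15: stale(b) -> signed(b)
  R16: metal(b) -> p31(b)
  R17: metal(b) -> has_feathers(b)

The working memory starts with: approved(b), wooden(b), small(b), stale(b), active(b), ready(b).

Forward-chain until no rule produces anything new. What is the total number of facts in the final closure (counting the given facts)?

17

[1] R2 [small(b) -> swims(b)]; R8 [active(b) AND stale(b) -> flagged(b)]; R13 [stale(b) -> open(b)]; R15 [stale(b) -> signed(b)]. ⇒ new: swims(b), flagged(b), open(b), signed(b).
[2] R4 [swims(b) -> metal(b)]; R10 [open(b) -> closed(b)]. ⇒ new: metal(b), closed(b).
[3] R9 [metal(b) AND flagged(b) -> large(b)]; R11 [closed(b) AND wooden(b) -> locked(b)]; R16 [metal(b) -> p31(b)]; R17 [metal(b) -> has_feathers(b)]. ⇒ new: large(b), locked(b), p31(b), has_feathers(b).
[4] R5 [large(b) AND locked(b) -> blue(b)]. ⇒ new: blue(b).
Closure: {active(b), approved(b), blue(b), closed(b), flagged(b), has_feathers(b), large(b), locked(b), metal(b), open(b), p31(b), ready(b), signed(b), small(b), stale(b), swims(b), wooden(b)} — 17 facts.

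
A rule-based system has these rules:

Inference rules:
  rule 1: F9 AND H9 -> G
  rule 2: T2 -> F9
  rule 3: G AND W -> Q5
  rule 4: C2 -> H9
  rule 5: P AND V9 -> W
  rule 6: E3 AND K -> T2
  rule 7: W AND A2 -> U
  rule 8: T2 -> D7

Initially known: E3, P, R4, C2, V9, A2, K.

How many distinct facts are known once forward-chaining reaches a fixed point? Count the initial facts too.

15

Round 1: rule 4 [C2 -> H9]; rule 5 [P AND V9 -> W]; rule 6 [E3 AND K -> T2]. New: H9, W, T2.
Round 2: rule 2 [T2 -> F9]; rule 7 [W AND A2 -> U]; rule 8 [T2 -> D7]. New: F9, U, D7.
Round 3: rule 1 [F9 AND H9 -> G]. New: G.
Round 4: rule 3 [G AND W -> Q5]. New: Q5.
Closure: {A2, C2, D7, E3, F9, G, H9, K, P, Q5, R4, T2, U, V9, W} — 15 facts.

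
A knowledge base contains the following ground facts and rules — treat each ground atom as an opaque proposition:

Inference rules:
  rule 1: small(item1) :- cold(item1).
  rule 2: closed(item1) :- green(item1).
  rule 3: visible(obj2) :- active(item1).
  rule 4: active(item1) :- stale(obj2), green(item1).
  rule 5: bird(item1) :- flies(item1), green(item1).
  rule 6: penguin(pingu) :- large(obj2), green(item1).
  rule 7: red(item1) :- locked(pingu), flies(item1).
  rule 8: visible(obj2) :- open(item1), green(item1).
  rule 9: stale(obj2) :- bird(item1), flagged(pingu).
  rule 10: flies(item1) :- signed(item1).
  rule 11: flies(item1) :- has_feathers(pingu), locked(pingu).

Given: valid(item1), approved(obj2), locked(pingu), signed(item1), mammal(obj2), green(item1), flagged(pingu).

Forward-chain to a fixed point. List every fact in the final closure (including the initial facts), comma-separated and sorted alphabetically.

active(item1), approved(obj2), bird(item1), closed(item1), flagged(pingu), flies(item1), green(item1), locked(pingu), mammal(obj2), red(item1), signed(item1), stale(obj2), valid(item1), visible(obj2)

Round 1 — rule 2, rule 10, derive closed(item1), flies(item1).
Round 2 — rule 5, rule 7, derive bird(item1), red(item1).
Round 3 — rule 9, derive stale(obj2).
Round 4 — rule 4, derive active(item1).
Round 5 — rule 3, derive visible(obj2).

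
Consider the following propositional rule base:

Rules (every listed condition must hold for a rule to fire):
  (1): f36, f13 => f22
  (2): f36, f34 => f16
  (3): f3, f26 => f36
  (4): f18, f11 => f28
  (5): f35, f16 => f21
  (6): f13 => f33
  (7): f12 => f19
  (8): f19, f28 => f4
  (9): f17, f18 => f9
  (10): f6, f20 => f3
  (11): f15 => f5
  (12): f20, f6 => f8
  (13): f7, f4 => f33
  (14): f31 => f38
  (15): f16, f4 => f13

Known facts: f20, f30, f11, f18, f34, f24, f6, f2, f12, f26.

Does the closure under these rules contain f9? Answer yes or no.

no

Round 1 fires (4), (7), (10), (12), giving f28, f19, f3, f8.
Round 2 fires (3), (8), giving f36, f4.
Round 3 fires (2), giving f16.
Round 4 fires (15), giving f13.
Round 5 fires (1), (6), giving f22, f33.
Fixed point reached. f9 is concluded only by (9); (9) needs f17 (never derived).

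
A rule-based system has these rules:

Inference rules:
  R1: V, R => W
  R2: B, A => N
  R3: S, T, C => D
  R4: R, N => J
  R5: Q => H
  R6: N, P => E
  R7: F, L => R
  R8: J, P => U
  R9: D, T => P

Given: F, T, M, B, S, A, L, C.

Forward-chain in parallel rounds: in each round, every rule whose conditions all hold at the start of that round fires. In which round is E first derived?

3

Round 1 — R2, R3, R7, derive N, D, R.
Round 2 — R4, R9, derive J, P.
Round 3 — R6, R8, derive E, U.
E first appears in round 3.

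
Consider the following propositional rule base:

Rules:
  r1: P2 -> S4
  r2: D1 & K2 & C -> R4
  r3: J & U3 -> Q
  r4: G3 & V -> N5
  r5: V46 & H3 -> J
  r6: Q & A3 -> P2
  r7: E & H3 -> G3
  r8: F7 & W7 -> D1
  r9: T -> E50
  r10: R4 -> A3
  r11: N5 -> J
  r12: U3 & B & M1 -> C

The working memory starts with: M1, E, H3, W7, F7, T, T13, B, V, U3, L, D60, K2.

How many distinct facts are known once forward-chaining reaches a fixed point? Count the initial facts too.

24

Round 1: r7 [E & H3 -> G3]; r8 [F7 & W7 -> D1]; r9 [T -> E50]; r12 [U3 & B & M1 -> C]. Adds G3, D1, E50, C.
Round 2: r2 [D1 & K2 & C -> R4]; r4 [G3 & V -> N5]. Adds R4, N5.
Round 3: r10 [R4 -> A3]; r11 [N5 -> J]. Adds A3, J.
Round 4: r3 [J & U3 -> Q]. Adds Q.
Round 5: r6 [Q & A3 -> P2]. Adds P2.
Round 6: r1 [P2 -> S4]. Adds S4.
Closure: {A3, B, C, D1, D60, E, E50, F7, G3, H3, J, K2, L, M1, N5, P2, Q, R4, S4, T, T13, U3, V, W7} — 24 facts.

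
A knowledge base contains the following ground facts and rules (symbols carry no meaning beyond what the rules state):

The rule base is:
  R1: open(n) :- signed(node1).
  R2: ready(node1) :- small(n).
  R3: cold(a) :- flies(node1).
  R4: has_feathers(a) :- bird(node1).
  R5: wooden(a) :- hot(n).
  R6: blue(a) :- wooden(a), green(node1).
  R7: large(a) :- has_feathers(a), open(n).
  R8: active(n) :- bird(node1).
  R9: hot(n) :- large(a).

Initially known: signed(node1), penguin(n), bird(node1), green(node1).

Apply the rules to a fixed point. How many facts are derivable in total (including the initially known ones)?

11

Round 1: R1 [open(n) :- signed(node1).]; R4 [has_feathers(a) :- bird(node1).]; R8 [active(n) :- bird(node1).]. Adds open(n), has_feathers(a), active(n).
Round 2: R7 [large(a) :- has_feathers(a), open(n).]. Adds large(a).
Round 3: R9 [hot(n) :- large(a).]. Adds hot(n).
Round 4: R5 [wooden(a) :- hot(n).]. Adds wooden(a).
Round 5: R6 [blue(a) :- wooden(a), green(node1).]. Adds blue(a).
Closure: {active(n), bird(node1), blue(a), green(node1), has_feathers(a), hot(n), large(a), open(n), penguin(n), signed(node1), wooden(a)} — 11 facts.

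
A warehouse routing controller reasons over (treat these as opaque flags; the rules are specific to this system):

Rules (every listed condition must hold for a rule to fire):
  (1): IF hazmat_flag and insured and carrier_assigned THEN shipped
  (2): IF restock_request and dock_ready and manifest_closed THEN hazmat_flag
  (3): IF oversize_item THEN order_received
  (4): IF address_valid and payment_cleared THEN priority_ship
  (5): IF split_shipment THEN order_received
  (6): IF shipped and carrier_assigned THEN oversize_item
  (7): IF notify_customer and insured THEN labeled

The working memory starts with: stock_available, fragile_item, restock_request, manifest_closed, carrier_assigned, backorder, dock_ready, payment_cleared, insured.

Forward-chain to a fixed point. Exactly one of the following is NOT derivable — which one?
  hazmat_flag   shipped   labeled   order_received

labeled

Round 1 fires (2), giving hazmat_flag.
Round 2 fires (1), giving shipped.
Round 3 fires (6), giving oversize_item.
Round 4 fires (3), giving order_received.
Derived: order_received (round 4), shipped (round 2), hazmat_flag (round 1). labeled never appears in any round.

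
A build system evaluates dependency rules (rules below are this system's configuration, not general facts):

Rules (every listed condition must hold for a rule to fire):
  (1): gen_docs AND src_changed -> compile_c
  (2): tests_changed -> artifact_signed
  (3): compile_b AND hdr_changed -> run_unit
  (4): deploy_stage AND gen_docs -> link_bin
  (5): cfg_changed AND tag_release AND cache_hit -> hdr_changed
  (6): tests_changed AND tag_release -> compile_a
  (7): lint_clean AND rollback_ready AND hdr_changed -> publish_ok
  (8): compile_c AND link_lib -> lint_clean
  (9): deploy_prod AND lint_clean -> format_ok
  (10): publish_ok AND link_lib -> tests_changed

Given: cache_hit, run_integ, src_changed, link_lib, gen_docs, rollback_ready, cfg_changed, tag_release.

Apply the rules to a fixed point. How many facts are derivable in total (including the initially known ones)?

Round 1: (1) [gen_docs AND src_changed -> compile_c]; (5) [cfg_changed AND tag_release AND cache_hit -> hdr_changed]. New: compile_c, hdr_changed.
Round 2: (8) [compile_c AND link_lib -> lint_clean]. New: lint_clean.
Round 3: (7) [lint_clean AND rollback_ready AND hdr_changed -> publish_ok]. New: publish_ok.
Round 4: (10) [publish_ok AND link_lib -> tests_changed]. New: tests_changed.
Round 5: (2) [tests_changed -> artifact_signed]; (6) [tests_changed AND tag_release -> compile_a]. New: artifact_signed, compile_a.
Closure: {artifact_signed, cache_hit, cfg_changed, compile_a, compile_c, gen_docs, hdr_changed, link_lib, lint_clean, publish_ok, rollback_ready, run_integ, src_changed, tag_release, tests_changed} — 15 facts.

15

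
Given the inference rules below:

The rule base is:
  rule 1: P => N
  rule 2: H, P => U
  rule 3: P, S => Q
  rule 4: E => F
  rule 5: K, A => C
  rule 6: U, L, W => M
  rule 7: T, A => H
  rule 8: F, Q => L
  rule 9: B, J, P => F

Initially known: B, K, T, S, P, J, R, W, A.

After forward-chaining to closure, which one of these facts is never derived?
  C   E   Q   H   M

E

Round 1: rule 1 [P => N]; rule 3 [P, S => Q]; rule 5 [K, A => C]; rule 7 [T, A => H]; rule 9 [B, J, P => F]. Adds N, Q, C, H, F.
Round 2: rule 2 [H, P => U]; rule 8 [F, Q => L]. Adds U, L.
Round 3: rule 6 [U, L, W => M]. Adds M.
Derived: H (round 1), M (round 3), C (round 1), Q (round 1). E never appears in any round.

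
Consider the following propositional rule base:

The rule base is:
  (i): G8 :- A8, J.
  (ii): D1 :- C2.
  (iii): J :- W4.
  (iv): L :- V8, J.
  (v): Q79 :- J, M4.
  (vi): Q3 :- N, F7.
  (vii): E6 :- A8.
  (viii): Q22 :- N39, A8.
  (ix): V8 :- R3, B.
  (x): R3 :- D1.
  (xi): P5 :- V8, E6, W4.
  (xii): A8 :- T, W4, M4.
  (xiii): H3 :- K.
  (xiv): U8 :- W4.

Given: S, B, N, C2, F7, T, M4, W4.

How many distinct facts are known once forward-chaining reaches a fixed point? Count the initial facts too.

20

Round 1 — (ii), (iii), (vi), (xii), (xiv), derive D1, J, Q3, A8, U8.
Round 2 — (i), (v), (vii), (x), derive G8, Q79, E6, R3.
Round 3 — (ix), derive V8.
Round 4 — (iv), (xi), derive L, P5.
Closure: {A8, B, C2, D1, E6, F7, G8, J, L, M4, N, P5, Q3, Q79, R3, S, T, U8, V8, W4} — 20 facts.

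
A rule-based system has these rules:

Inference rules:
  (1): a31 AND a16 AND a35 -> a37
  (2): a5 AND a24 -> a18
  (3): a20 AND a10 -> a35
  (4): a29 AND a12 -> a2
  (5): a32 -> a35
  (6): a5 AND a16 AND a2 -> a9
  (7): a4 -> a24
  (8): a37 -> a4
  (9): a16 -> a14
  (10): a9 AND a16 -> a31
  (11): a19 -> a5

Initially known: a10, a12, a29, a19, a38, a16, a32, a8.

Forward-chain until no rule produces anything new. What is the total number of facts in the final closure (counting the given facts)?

18

[1] (4) [a29 AND a12 -> a2]; (5) [a32 -> a35]; (9) [a16 -> a14]; (11) [a19 -> a5]. ⇒ new: a2, a35, a14, a5.
[2] (6) [a5 AND a16 AND a2 -> a9]. ⇒ new: a9.
[3] (10) [a9 AND a16 -> a31]. ⇒ new: a31.
[4] (1) [a31 AND a16 AND a35 -> a37]. ⇒ new: a37.
[5] (8) [a37 -> a4]. ⇒ new: a4.
[6] (7) [a4 -> a24]. ⇒ new: a24.
[7] (2) [a5 AND a24 -> a18]. ⇒ new: a18.
Closure: {a10, a12, a14, a16, a18, a19, a2, a24, a29, a31, a32, a35, a37, a38, a4, a5, a8, a9} — 18 facts.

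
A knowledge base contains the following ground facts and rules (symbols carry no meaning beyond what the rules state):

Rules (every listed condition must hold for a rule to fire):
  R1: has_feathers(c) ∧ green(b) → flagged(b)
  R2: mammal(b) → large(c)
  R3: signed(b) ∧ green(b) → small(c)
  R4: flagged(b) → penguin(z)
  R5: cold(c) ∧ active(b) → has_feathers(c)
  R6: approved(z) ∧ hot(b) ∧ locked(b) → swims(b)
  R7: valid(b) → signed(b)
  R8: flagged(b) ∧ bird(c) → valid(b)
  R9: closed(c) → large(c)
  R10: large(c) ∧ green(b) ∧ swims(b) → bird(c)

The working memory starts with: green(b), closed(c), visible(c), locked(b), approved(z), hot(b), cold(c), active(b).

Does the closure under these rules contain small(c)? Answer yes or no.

Round 1 — R5, R6, R9, derive has_feathers(c), swims(b), large(c).
Round 2 — R1, R10, derive flagged(b), bird(c).
Round 3 — R4, R8, derive penguin(z), valid(b).
Round 4 — R7, derive signed(b).
Round 5 — R3, derive small(c).
small(c) appears in round 5, so it is derivable.

yes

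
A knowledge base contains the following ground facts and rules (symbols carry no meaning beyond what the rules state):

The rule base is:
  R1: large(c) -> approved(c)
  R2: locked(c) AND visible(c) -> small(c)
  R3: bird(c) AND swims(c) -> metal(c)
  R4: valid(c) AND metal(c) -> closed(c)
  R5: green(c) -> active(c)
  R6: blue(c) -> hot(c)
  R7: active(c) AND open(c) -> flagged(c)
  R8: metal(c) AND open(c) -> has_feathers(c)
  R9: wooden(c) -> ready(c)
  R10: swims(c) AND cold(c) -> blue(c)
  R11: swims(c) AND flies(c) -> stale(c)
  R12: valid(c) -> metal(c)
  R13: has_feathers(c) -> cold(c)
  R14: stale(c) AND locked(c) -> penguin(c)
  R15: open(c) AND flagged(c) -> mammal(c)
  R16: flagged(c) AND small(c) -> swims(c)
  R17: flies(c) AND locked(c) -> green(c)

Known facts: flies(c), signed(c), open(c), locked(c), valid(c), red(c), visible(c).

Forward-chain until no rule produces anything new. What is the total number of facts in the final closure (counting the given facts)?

Round 1 fires R2, R12, R17, giving small(c), metal(c), green(c).
Round 2 fires R4, R5, R8, giving closed(c), active(c), has_feathers(c).
Round 3 fires R7, R13, giving flagged(c), cold(c).
Round 4 fires R15, R16, giving mammal(c), swims(c).
Round 5 fires R10, R11, giving blue(c), stale(c).
Round 6 fires R6, R14, giving hot(c), penguin(c).
Closure: {active(c), blue(c), closed(c), cold(c), flagged(c), flies(c), green(c), has_feathers(c), hot(c), locked(c), mammal(c), metal(c), open(c), penguin(c), red(c), signed(c), small(c), stale(c), swims(c), valid(c), visible(c)} — 21 facts.

21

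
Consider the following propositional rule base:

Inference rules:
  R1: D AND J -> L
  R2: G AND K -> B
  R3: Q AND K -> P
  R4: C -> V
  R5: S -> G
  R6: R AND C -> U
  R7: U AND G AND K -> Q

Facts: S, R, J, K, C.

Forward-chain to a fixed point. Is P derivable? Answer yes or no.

yes

[1] R4 [C -> V]; R5 [S -> G]; R6 [R AND C -> U]. ⇒ new: V, G, U.
[2] R2 [G AND K -> B]; R7 [U AND G AND K -> Q]. ⇒ new: B, Q.
[3] R3 [Q AND K -> P]. ⇒ new: P.
P appears in round 3, so it is derivable.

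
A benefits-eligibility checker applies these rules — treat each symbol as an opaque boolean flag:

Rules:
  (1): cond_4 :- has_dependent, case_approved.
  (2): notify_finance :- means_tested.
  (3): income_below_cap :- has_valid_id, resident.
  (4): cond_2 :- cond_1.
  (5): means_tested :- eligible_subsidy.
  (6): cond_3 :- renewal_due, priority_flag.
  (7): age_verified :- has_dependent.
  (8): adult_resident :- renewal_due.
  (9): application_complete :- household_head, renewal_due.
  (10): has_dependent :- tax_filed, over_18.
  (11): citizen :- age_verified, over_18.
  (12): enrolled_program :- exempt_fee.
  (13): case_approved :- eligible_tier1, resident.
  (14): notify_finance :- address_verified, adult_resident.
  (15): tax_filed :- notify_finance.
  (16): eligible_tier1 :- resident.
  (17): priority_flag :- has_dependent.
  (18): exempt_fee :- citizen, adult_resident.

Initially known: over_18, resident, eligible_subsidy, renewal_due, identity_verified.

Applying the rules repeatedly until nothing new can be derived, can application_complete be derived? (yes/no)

Round 1: (5) [means_tested :- eligible_subsidy.]; (8) [adult_resident :- renewal_due.]; (16) [eligible_tier1 :- resident.]. New: means_tested, adult_resident, eligible_tier1.
Round 2: (2) [notify_finance :- means_tested.]; (13) [case_approved :- eligible_tier1, resident.]. New: notify_finance, case_approved.
Round 3: (15) [tax_filed :- notify_finance.]. New: tax_filed.
Round 4: (10) [has_dependent :- tax_filed, over_18.]. New: has_dependent.
Round 5: (1) [cond_4 :- has_dependent, case_approved.]; (7) [age_verified :- has_dependent.]; (17) [priority_flag :- has_dependent.]. New: cond_4, age_verified, priority_flag.
Round 6: (6) [cond_3 :- renewal_due, priority_flag.]; (11) [citizen :- age_verified, over_18.]. New: cond_3, citizen.
Round 7: (18) [exempt_fee :- citizen, adult_resident.]. New: exempt_fee.
Round 8: (12) [enrolled_program :- exempt_fee.]. New: enrolled_program.
Fixed point reached. application_complete is concluded only by (9); (9) needs household_head (never derived).

no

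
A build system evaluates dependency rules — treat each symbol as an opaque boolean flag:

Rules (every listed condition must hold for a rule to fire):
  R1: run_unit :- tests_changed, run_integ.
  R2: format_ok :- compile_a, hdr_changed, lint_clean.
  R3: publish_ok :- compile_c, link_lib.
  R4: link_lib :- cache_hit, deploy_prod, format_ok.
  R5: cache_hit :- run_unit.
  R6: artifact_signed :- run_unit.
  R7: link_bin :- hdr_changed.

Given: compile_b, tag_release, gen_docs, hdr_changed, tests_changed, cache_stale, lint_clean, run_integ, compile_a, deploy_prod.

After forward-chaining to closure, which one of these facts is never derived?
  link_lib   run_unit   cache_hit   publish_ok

[1] R1 [run_unit :- tests_changed, run_integ.]; R2 [format_ok :- compile_a, hdr_changed, lint_clean.]; R7 [link_bin :- hdr_changed.]. ⇒ new: run_unit, format_ok, link_bin.
[2] R5 [cache_hit :- run_unit.]; R6 [artifact_signed :- run_unit.]. ⇒ new: cache_hit, artifact_signed.
[3] R4 [link_lib :- cache_hit, deploy_prod, format_ok.]. ⇒ new: link_lib.
Derived: cache_hit (round 2), link_lib (round 3), run_unit (round 1). publish_ok never appears in any round.

publish_ok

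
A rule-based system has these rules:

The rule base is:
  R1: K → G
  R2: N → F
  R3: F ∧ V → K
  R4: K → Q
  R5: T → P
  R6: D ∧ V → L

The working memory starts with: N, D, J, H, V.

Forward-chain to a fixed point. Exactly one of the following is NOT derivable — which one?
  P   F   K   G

Round 1: R2 [N → F]; R6 [D ∧ V → L]. Adds F, L.
Round 2: R3 [F ∧ V → K]. Adds K.
Round 3: R1 [K → G]; R4 [K → Q]. Adds G, Q.
Derived: K (round 2), G (round 3), F (round 1). P never appears in any round.

P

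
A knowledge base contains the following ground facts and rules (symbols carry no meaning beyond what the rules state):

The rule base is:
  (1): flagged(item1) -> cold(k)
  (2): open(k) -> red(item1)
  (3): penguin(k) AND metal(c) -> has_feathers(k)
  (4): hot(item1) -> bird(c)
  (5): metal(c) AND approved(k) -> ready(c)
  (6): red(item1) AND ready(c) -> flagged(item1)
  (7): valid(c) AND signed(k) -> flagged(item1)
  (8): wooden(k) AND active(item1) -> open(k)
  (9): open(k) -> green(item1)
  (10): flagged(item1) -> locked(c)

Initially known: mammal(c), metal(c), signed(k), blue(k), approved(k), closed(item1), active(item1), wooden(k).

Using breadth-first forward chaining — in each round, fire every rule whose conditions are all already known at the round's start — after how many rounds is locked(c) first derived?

4

[1] (5) [metal(c) AND approved(k) -> ready(c)]; (8) [wooden(k) AND active(item1) -> open(k)]. ⇒ new: ready(c), open(k).
[2] (2) [open(k) -> red(item1)]; (9) [open(k) -> green(item1)]. ⇒ new: red(item1), green(item1).
[3] (6) [red(item1) AND ready(c) -> flagged(item1)]. ⇒ new: flagged(item1).
[4] (1) [flagged(item1) -> cold(k)]; (10) [flagged(item1) -> locked(c)]. ⇒ new: cold(k), locked(c).
locked(c) first appears in round 4.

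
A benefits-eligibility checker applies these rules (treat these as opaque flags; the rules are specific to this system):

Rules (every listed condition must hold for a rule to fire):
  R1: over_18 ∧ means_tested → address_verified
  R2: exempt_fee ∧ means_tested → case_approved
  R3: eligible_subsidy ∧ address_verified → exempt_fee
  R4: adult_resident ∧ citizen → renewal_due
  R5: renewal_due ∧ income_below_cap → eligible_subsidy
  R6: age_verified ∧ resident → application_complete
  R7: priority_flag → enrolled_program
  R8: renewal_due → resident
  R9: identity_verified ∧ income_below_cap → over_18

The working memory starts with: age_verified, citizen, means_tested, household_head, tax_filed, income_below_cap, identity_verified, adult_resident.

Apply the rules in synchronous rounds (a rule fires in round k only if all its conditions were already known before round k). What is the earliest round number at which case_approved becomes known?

4

Round 1 — R4, R9, derive renewal_due, over_18.
Round 2 — R1, R5, R8, derive address_verified, eligible_subsidy, resident.
Round 3 — R3, R6, derive exempt_fee, application_complete.
Round 4 — R2, derive case_approved.
case_approved first appears in round 4.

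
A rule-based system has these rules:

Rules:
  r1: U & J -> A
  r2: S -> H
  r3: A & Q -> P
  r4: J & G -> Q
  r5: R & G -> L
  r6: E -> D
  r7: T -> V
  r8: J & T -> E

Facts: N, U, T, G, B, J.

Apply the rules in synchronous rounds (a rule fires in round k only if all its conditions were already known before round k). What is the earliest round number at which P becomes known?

Round 1: r1 [U & J -> A]; r4 [J & G -> Q]; r7 [T -> V]; r8 [J & T -> E]. New: A, Q, V, E.
Round 2: r3 [A & Q -> P]; r6 [E -> D]. New: P, D.
P first appears in round 2.

2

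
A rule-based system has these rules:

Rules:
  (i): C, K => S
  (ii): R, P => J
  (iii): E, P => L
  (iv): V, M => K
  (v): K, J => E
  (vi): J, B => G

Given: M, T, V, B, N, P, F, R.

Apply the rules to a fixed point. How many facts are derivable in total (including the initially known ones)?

Round 1: (ii) [R, P => J]; (iv) [V, M => K]. New: J, K.
Round 2: (v) [K, J => E]; (vi) [J, B => G]. New: E, G.
Round 3: (iii) [E, P => L]. New: L.
Closure: {B, E, F, G, J, K, L, M, N, P, R, T, V} — 13 facts.

13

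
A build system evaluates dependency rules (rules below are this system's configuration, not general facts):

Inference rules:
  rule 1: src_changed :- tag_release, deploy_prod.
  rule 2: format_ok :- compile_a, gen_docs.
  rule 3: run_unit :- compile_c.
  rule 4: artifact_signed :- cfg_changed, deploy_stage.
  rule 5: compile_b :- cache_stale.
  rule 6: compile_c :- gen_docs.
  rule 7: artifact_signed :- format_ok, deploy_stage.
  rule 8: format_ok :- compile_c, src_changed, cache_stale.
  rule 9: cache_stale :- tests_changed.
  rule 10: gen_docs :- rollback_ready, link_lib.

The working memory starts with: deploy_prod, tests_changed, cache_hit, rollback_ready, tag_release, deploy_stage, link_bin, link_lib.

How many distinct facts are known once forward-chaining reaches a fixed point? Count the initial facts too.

[1] rule 1 [src_changed :- tag_release, deploy_prod.]; rule 9 [cache_stale :- tests_changed.]; rule 10 [gen_docs :- rollback_ready, link_lib.]. ⇒ new: src_changed, cache_stale, gen_docs.
[2] rule 5 [compile_b :- cache_stale.]; rule 6 [compile_c :- gen_docs.]. ⇒ new: compile_b, compile_c.
[3] rule 3 [run_unit :- compile_c.]; rule 8 [format_ok :- compile_c, src_changed, cache_stale.]. ⇒ new: run_unit, format_ok.
[4] rule 7 [artifact_signed :- format_ok, deploy_stage.]. ⇒ new: artifact_signed.
Closure: {artifact_signed, cache_hit, cache_stale, compile_b, compile_c, deploy_prod, deploy_stage, format_ok, gen_docs, link_bin, link_lib, rollback_ready, run_unit, src_changed, tag_release, tests_changed} — 16 facts.

16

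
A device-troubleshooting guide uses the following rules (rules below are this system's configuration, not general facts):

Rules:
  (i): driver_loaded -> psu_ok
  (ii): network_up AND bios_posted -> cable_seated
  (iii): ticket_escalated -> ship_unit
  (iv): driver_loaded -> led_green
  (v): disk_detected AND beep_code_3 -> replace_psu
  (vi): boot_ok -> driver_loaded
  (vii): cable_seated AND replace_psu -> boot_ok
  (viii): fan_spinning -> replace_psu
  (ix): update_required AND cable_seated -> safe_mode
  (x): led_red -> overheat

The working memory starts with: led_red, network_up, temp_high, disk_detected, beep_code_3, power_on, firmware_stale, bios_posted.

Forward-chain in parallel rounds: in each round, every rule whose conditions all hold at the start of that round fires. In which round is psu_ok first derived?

4

Round 1: (ii) [network_up AND bios_posted -> cable_seated]; (v) [disk_detected AND beep_code_3 -> replace_psu]; (x) [led_red -> overheat]. Adds cable_seated, replace_psu, overheat.
Round 2: (vii) [cable_seated AND replace_psu -> boot_ok]. Adds boot_ok.
Round 3: (vi) [boot_ok -> driver_loaded]. Adds driver_loaded.
Round 4: (i) [driver_loaded -> psu_ok]; (iv) [driver_loaded -> led_green]. Adds psu_ok, led_green.
psu_ok first appears in round 4.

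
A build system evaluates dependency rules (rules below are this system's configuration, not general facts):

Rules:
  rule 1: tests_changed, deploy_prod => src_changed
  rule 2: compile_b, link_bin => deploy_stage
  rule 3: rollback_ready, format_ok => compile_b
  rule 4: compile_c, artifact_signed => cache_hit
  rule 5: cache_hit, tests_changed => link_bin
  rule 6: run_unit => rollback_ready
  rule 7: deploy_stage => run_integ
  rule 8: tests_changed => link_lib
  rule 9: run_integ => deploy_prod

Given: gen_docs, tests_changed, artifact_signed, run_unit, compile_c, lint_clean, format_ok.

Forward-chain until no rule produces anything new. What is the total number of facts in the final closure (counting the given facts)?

16

[1] rule 4 [compile_c, artifact_signed => cache_hit]; rule 6 [run_unit => rollback_ready]; rule 8 [tests_changed => link_lib]. ⇒ new: cache_hit, rollback_ready, link_lib.
[2] rule 3 [rollback_ready, format_ok => compile_b]; rule 5 [cache_hit, tests_changed => link_bin]. ⇒ new: compile_b, link_bin.
[3] rule 2 [compile_b, link_bin => deploy_stage]. ⇒ new: deploy_stage.
[4] rule 7 [deploy_stage => run_integ]. ⇒ new: run_integ.
[5] rule 9 [run_integ => deploy_prod]. ⇒ new: deploy_prod.
[6] rule 1 [tests_changed, deploy_prod => src_changed]. ⇒ new: src_changed.
Closure: {artifact_signed, cache_hit, compile_b, compile_c, deploy_prod, deploy_stage, format_ok, gen_docs, link_bin, link_lib, lint_clean, rollback_ready, run_integ, run_unit, src_changed, tests_changed} — 16 facts.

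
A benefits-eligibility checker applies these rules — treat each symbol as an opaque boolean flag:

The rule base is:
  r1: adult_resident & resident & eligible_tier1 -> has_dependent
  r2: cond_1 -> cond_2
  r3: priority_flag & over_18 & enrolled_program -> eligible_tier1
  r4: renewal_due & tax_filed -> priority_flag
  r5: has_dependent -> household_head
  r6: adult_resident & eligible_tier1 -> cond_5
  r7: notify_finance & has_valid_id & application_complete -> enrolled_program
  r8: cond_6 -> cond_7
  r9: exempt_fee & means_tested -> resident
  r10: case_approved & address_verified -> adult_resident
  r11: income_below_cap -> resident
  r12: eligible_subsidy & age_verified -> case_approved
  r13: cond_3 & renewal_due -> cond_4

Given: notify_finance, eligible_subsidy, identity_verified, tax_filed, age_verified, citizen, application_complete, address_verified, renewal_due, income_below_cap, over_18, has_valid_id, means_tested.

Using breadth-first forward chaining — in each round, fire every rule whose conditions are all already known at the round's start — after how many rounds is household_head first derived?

Round 1 fires r4, r7, r11, r12, giving priority_flag, enrolled_program, resident, case_approved.
Round 2 fires r3, r10, giving eligible_tier1, adult_resident.
Round 3 fires r1, r6, giving has_dependent, cond_5.
Round 4 fires r5, giving household_head.
household_head first appears in round 4.

4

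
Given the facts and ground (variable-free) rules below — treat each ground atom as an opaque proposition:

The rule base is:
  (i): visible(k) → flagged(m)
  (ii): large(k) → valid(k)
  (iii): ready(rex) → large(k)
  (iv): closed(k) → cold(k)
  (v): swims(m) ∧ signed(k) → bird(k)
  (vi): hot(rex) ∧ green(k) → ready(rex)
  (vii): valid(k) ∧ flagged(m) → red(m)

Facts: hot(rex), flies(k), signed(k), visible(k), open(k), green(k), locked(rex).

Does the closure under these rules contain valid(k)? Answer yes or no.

Round 1: (i) [visible(k) → flagged(m)]; (vi) [hot(rex) ∧ green(k) → ready(rex)]. Adds flagged(m), ready(rex).
Round 2: (iii) [ready(rex) → large(k)]. Adds large(k).
Round 3: (ii) [large(k) → valid(k)]. Adds valid(k).
Round 4: (vii) [valid(k) ∧ flagged(m) → red(m)]. Adds red(m).
valid(k) appears in round 3, so it is derivable.

yes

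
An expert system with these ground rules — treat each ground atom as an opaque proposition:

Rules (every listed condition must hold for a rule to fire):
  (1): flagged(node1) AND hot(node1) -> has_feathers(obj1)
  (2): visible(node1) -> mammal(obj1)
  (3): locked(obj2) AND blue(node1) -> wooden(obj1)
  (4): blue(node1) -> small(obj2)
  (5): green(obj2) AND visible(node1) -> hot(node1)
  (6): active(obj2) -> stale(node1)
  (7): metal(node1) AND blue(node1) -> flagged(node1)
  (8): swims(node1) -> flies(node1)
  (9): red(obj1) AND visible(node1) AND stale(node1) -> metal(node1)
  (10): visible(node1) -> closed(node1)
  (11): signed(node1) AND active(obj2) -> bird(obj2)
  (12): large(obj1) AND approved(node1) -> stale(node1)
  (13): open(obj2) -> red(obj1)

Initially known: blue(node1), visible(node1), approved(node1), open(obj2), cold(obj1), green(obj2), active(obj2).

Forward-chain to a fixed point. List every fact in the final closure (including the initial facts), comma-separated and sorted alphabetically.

Round 1 — (2), (4), (5), (6), (10), (13), derive mammal(obj1), small(obj2), hot(node1), stale(node1), closed(node1), red(obj1).
Round 2 — (9), derive metal(node1).
Round 3 — (7), derive flagged(node1).
Round 4 — (1), derive has_feathers(obj1).

active(obj2), approved(node1), blue(node1), closed(node1), cold(obj1), flagged(node1), green(obj2), has_feathers(obj1), hot(node1), mammal(obj1), metal(node1), open(obj2), red(obj1), small(obj2), stale(node1), visible(node1)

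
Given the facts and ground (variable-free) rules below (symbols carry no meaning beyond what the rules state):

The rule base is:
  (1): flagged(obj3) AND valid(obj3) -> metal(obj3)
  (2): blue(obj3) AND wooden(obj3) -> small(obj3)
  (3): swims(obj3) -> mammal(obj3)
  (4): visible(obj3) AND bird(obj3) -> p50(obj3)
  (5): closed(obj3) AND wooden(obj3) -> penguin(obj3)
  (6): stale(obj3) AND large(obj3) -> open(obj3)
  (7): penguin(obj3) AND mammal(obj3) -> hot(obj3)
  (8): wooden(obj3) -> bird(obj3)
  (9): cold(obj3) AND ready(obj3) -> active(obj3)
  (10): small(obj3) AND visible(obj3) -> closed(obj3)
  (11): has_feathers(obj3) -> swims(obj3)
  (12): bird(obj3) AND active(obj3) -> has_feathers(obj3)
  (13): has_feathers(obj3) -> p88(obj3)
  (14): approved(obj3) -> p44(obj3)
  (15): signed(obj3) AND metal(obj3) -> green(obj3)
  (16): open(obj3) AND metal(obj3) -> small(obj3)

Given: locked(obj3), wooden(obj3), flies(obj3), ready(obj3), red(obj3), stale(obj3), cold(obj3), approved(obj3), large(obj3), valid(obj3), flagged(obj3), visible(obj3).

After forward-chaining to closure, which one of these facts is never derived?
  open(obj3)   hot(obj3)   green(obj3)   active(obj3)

Round 1 fires (1), (6), (8), (9), (14), giving metal(obj3), open(obj3), bird(obj3), active(obj3), p44(obj3).
Round 2 fires (4), (12), (16), giving p50(obj3), has_feathers(obj3), small(obj3).
Round 3 fires (10), (11), (13), giving closed(obj3), swims(obj3), p88(obj3).
Round 4 fires (3), (5), giving mammal(obj3), penguin(obj3).
Round 5 fires (7), giving hot(obj3).
Derived: open(obj3) (round 1), active(obj3) (round 1), hot(obj3) (round 5). green(obj3) never appears in any round.

green(obj3)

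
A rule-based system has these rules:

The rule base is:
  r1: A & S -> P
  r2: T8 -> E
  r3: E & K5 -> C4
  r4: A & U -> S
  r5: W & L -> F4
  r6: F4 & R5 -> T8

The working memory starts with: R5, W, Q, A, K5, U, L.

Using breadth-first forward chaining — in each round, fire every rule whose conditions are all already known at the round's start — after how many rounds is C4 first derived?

4

Round 1: r4 [A & U -> S]; r5 [W & L -> F4]. Adds S, F4.
Round 2: r1 [A & S -> P]; r6 [F4 & R5 -> T8]. Adds P, T8.
Round 3: r2 [T8 -> E]. Adds E.
Round 4: r3 [E & K5 -> C4]. Adds C4.
C4 first appears in round 4.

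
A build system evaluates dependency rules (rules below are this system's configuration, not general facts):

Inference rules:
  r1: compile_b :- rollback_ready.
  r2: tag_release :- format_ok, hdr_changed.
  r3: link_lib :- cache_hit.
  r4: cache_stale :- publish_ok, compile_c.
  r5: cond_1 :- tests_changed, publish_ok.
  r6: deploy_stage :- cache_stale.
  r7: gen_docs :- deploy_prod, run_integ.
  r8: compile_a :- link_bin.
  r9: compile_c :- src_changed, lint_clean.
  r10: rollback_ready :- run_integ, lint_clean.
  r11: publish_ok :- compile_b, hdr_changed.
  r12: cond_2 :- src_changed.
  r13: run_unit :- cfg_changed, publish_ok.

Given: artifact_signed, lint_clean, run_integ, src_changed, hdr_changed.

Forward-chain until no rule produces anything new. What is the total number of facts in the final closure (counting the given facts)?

Round 1: r9 [compile_c :- src_changed, lint_clean.]; r10 [rollback_ready :- run_integ, lint_clean.]; r12 [cond_2 :- src_changed.]. Adds compile_c, rollback_ready, cond_2.
Round 2: r1 [compile_b :- rollback_ready.]. Adds compile_b.
Round 3: r11 [publish_ok :- compile_b, hdr_changed.]. Adds publish_ok.
Round 4: r4 [cache_stale :- publish_ok, compile_c.]. Adds cache_stale.
Round 5: r6 [deploy_stage :- cache_stale.]. Adds deploy_stage.
Closure: {artifact_signed, cache_stale, compile_b, compile_c, cond_2, deploy_stage, hdr_changed, lint_clean, publish_ok, rollback_ready, run_integ, src_changed} — 12 facts.

12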